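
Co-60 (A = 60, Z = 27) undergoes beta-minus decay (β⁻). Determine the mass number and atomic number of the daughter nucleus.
Daughter: A = 60, Z = 28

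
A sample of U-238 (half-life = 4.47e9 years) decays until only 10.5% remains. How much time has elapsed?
t = t½ × log₂(N₀/N) = 1.453e10 years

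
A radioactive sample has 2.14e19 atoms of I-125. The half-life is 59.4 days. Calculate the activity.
A = λN = 2.497e17 decays/day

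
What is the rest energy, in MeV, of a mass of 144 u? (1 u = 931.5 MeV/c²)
E = mc² = 1.341e5 MeV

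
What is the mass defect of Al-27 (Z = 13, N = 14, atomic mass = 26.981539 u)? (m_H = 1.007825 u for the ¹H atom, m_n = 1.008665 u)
Δm = Z·m_H + N·m_n − M = 0.2415 u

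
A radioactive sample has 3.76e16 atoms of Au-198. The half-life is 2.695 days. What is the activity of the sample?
A = λN = 9.671e15 decays/day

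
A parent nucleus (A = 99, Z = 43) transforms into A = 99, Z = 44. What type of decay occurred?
ΔA = 0, ΔZ = +1 ⇒ beta-minus decay (β⁻)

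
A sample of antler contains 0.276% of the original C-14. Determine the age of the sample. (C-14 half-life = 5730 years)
Age = t½ × log₂(1/ratio) = 48710 years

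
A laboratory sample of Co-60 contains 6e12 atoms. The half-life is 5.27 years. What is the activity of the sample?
A = λN = 7.892e11 decays/year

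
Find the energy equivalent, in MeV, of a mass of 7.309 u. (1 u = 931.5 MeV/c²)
E = mc² = 6808 MeV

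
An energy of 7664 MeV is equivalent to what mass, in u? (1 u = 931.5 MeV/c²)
m = E/c² = 8.228 u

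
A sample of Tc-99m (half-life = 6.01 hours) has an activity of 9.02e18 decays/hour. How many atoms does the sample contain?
N = A/λ = 7.821e19 atoms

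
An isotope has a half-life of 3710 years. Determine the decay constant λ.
λ = ln(2)/t½ = 1.868e-4 year⁻¹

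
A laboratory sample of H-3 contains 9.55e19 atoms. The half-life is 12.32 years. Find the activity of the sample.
A = λN = 5.373e18 decays/year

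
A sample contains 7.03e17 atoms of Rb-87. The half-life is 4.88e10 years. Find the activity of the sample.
A = λN = 9.985e6 decays/year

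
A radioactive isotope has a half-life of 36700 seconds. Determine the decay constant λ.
λ = ln(2)/t½ = 1.889e-5 second⁻¹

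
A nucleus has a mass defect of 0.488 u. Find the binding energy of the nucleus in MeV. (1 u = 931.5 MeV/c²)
B.E. = Δm × 931.5 = 454.6 MeV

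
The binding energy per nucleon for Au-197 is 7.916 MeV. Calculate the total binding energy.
B.E. = 7.916 × 197 = 1559 MeV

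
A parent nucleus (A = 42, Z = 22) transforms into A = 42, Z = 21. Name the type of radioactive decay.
ΔA = 0, ΔZ = -1 ⇒ beta-plus decay (β⁺) or electron capture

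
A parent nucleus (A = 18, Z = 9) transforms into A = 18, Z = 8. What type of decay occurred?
ΔA = 0, ΔZ = -1 ⇒ beta-plus decay (β⁺) or electron capture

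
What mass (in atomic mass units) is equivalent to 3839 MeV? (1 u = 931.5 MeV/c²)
m = E/c² = 4.121 u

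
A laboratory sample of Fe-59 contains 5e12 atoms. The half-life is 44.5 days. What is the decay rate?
A = λN = 7.788e10 decays/day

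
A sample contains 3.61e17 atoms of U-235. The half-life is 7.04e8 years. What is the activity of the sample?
A = λN = 3.554e8 decays/year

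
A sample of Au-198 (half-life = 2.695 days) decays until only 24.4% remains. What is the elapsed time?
t = t½ × log₂(N₀/N) = 5.484 days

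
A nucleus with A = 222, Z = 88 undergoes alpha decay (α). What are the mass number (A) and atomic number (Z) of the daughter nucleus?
Daughter: A = 218, Z = 86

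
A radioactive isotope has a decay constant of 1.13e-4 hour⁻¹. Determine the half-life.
t½ = ln(2)/λ = 6134 hours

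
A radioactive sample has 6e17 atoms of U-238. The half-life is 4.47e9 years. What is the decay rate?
A = λN = 9.304e7 decays/year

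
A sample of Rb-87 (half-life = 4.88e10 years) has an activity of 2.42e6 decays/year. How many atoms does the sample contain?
N = A/λ = 1.704e17 atoms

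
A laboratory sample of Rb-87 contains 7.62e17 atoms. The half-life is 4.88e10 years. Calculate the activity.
A = λN = 1.082e7 decays/year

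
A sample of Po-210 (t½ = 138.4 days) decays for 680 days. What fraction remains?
N/N₀ = (1/2)^(t/t½) = 0.03319 = 3.32%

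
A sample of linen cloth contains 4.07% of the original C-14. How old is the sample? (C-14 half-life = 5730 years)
Age = t½ × log₂(1/ratio) = 26470 years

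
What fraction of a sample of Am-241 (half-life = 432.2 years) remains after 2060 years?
N/N₀ = (1/2)^(t/t½) = 0.03674 = 3.67%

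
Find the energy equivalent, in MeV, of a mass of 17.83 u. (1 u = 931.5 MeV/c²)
E = mc² = 16610 MeV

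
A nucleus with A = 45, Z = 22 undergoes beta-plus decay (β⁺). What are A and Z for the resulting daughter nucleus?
Daughter: A = 45, Z = 21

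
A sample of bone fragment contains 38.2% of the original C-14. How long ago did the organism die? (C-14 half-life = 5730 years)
Age = t½ × log₂(1/ratio) = 7955 years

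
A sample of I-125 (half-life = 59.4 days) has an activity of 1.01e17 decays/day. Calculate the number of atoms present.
N = A/λ = 8.655e18 atoms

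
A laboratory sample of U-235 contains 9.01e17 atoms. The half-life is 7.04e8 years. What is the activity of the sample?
A = λN = 8.871e8 decays/year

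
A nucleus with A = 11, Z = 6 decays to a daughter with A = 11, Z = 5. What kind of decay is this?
ΔA = 0, ΔZ = -1 ⇒ beta-plus decay (β⁺) or electron capture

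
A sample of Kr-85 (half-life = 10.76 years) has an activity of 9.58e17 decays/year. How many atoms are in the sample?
N = A/λ = 1.487e19 atoms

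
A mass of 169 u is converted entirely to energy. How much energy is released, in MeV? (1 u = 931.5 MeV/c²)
E = mc² = 1.574e5 MeV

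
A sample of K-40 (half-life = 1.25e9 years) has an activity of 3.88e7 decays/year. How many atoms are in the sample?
N = A/λ = 6.997e16 atoms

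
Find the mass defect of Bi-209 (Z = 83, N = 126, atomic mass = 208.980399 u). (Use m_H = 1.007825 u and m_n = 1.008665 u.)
Δm = Z·m_H + N·m_n − M = 1.761 u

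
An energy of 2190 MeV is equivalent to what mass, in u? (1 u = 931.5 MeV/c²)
m = E/c² = 2.351 u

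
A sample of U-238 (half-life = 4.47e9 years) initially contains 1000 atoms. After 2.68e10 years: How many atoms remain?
N = N₀(1/2)^(t/t½) = 15.67 atoms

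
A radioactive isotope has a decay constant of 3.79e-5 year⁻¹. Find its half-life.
t½ = ln(2)/λ = 18290 years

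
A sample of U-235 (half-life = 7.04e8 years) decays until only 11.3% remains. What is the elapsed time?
t = t½ × log₂(N₀/N) = 2.215e9 years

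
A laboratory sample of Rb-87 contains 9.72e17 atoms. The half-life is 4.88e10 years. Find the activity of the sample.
A = λN = 1.381e7 decays/year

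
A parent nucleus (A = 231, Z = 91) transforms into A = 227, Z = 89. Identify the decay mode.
ΔA = -4, ΔZ = -2 ⇒ alpha decay (α)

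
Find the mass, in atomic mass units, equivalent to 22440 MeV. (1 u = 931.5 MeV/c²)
m = E/c² = 24.09 u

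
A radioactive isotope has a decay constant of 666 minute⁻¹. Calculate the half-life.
t½ = ln(2)/λ = 0.001041 minutes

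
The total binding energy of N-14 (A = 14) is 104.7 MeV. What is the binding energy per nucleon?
B.E./A = 104.7/14 = 7.479 MeV/nucleon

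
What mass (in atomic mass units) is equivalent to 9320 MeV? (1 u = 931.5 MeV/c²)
m = E/c² = 10.01 u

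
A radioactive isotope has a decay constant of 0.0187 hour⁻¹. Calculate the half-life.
t½ = ln(2)/λ = 37.07 hours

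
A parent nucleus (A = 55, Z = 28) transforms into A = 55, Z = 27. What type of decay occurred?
ΔA = 0, ΔZ = -1 ⇒ beta-plus decay (β⁺) or electron capture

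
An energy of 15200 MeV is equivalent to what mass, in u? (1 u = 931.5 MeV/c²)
m = E/c² = 16.32 u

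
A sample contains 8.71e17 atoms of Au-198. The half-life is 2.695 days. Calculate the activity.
A = λN = 2.24e17 decays/day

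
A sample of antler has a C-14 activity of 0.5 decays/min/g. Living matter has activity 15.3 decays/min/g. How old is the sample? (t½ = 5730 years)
Age = t½ × log₂(A₀/A) = 28280 years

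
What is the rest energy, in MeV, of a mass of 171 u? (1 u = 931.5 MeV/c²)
E = mc² = 1.593e5 MeV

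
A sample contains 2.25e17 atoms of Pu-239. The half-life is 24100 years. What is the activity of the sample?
A = λN = 6.471e12 decays/year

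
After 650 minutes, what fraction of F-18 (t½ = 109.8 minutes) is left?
N/N₀ = (1/2)^(t/t½) = 0.01652 = 1.65%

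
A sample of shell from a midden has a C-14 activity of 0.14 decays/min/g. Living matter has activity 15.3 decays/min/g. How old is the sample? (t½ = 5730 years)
Age = t½ × log₂(A₀/A) = 38800 years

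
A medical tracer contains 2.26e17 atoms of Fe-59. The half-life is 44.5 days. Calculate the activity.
A = λN = 3.52e15 decays/day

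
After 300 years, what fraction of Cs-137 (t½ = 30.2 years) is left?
N/N₀ = (1/2)^(t/t½) = 0.001022 = 0.102%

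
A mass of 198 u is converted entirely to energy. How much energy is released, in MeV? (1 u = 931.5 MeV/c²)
E = mc² = 1.844e5 MeV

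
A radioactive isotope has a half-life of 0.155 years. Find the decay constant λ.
λ = ln(2)/t½ = 4.472 year⁻¹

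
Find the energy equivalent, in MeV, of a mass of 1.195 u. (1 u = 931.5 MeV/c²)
E = mc² = 1113 MeV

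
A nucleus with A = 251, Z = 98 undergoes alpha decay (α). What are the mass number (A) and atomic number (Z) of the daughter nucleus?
Daughter: A = 247, Z = 96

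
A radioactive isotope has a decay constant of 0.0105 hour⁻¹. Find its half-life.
t½ = ln(2)/λ = 66.01 hours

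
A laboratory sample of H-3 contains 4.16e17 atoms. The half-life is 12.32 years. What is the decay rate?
A = λN = 2.34e16 decays/year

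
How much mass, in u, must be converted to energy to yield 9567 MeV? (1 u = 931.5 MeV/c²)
m = E/c² = 10.27 u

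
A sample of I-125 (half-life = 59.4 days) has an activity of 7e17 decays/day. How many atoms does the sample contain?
N = A/λ = 5.999e19 atoms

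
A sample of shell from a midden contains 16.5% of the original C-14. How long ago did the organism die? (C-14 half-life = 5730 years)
Age = t½ × log₂(1/ratio) = 14890 years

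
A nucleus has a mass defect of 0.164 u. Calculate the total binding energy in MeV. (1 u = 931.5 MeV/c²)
B.E. = Δm × 931.5 = 152.8 MeV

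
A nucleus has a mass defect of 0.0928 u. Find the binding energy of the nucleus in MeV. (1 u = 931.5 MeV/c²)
B.E. = Δm × 931.5 = 86.44 MeV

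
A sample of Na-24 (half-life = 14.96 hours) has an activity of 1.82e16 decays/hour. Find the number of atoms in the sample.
N = A/λ = 3.928e17 atoms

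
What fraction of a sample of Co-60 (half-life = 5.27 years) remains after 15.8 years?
N/N₀ = (1/2)^(t/t½) = 0.1252 = 12.5%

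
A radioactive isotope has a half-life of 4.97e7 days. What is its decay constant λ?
λ = ln(2)/t½ = 1.395e-8 day⁻¹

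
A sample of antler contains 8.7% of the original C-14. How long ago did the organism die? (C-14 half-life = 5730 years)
Age = t½ × log₂(1/ratio) = 20190 years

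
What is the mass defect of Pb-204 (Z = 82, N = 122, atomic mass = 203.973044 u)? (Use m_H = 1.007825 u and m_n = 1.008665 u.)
Δm = Z·m_H + N·m_n − M = 1.726 u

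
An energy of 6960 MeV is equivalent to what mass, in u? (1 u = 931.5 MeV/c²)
m = E/c² = 7.472 u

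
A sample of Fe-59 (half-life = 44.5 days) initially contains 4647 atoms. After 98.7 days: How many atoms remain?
N = N₀(1/2)^(t/t½) = 998.8 atoms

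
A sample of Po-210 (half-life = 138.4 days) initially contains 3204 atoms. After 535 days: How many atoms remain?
N = N₀(1/2)^(t/t½) = 219.8 atoms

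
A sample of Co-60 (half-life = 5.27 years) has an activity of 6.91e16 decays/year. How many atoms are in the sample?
N = A/λ = 5.254e17 atoms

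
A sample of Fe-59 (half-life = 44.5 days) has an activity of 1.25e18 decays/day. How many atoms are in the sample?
N = A/λ = 8.025e19 atoms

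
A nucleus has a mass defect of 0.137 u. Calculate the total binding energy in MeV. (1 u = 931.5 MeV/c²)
B.E. = Δm × 931.5 = 127.6 MeV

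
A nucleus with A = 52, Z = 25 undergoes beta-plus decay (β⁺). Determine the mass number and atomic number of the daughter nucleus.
Daughter: A = 52, Z = 24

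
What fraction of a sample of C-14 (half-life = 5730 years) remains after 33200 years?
N/N₀ = (1/2)^(t/t½) = 0.01802 = 1.8%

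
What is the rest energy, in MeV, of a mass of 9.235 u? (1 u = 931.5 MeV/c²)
E = mc² = 8602 MeV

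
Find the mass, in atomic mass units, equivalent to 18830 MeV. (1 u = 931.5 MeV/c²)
m = E/c² = 20.21 u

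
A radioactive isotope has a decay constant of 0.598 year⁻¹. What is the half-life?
t½ = ln(2)/λ = 1.159 years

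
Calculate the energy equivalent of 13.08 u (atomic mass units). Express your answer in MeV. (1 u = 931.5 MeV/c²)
E = mc² = 12180 MeV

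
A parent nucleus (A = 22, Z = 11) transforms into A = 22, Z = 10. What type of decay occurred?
ΔA = 0, ΔZ = -1 ⇒ beta-plus decay (β⁺) or electron capture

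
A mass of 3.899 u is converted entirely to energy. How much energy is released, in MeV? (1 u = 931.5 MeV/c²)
E = mc² = 3632 MeV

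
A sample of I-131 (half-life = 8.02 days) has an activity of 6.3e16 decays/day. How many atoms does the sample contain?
N = A/λ = 7.289e17 atoms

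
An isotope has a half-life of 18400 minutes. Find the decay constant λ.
λ = ln(2)/t½ = 3.767e-5 minute⁻¹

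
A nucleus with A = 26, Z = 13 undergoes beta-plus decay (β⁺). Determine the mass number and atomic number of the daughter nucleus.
Daughter: A = 26, Z = 12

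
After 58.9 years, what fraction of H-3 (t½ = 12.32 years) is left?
N/N₀ = (1/2)^(t/t½) = 0.03638 = 3.64%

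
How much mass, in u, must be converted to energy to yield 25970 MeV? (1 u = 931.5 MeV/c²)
m = E/c² = 27.88 u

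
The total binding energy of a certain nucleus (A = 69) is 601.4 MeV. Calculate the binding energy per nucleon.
B.E./A = 601.4/69 = 8.716 MeV/nucleon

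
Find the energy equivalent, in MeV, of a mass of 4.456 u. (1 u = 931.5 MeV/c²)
E = mc² = 4151 MeV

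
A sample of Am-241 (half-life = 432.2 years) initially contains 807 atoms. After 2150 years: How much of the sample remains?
N = N₀(1/2)^(t/t½) = 25.67 atoms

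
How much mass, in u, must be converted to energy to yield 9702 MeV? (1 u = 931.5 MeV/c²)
m = E/c² = 10.42 u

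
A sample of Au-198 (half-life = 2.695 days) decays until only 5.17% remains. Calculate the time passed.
t = t½ × log₂(N₀/N) = 11.52 days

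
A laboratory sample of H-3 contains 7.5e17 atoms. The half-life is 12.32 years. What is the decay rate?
A = λN = 4.22e16 decays/year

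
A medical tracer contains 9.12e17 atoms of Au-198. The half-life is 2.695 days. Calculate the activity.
A = λN = 2.346e17 decays/day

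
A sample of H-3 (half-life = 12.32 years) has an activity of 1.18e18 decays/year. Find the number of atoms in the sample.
N = A/λ = 2.097e19 atoms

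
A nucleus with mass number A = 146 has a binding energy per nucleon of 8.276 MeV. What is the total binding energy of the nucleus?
B.E. = 8.276 × 146 = 1208 MeV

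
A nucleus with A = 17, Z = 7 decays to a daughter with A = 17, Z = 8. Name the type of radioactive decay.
ΔA = 0, ΔZ = +1 ⇒ beta-minus decay (β⁻)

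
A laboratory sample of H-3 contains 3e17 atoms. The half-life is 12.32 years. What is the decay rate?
A = λN = 1.688e16 decays/year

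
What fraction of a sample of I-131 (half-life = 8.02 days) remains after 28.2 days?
N/N₀ = (1/2)^(t/t½) = 0.0874 = 8.74%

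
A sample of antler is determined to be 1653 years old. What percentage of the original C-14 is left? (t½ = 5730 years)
N/N₀ = (1/2)^(t/t½) = 0.8188 = 81.9%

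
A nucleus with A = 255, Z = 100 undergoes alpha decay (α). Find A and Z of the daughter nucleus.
Daughter: A = 251, Z = 98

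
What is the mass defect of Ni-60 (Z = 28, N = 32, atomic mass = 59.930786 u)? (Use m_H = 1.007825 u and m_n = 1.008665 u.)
Δm = Z·m_H + N·m_n − M = 0.5656 u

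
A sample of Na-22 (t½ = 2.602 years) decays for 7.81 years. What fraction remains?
N/N₀ = (1/2)^(t/t½) = 0.1249 = 12.5%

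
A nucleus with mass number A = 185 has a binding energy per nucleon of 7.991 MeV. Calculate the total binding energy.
B.E. = 7.991 × 185 = 1478 MeV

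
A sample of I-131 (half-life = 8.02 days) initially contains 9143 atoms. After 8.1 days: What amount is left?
N = N₀(1/2)^(t/t½) = 4540 atoms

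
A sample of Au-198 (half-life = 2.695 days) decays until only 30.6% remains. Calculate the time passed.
t = t½ × log₂(N₀/N) = 4.604 days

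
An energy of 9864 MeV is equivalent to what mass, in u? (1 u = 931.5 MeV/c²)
m = E/c² = 10.59 u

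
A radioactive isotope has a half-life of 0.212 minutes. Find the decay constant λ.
λ = ln(2)/t½ = 3.27 minute⁻¹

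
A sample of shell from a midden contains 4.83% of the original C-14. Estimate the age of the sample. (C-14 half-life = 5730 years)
Age = t½ × log₂(1/ratio) = 25050 years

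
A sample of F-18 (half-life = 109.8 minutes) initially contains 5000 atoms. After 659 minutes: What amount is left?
N = N₀(1/2)^(t/t½) = 78.03 atoms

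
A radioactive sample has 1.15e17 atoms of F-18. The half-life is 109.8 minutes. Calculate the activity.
A = λN = 7.26e14 decays/minute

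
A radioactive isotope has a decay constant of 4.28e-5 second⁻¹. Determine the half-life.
t½ = ln(2)/λ = 16200 seconds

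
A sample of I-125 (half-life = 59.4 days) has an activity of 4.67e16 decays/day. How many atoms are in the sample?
N = A/λ = 4.002e18 atoms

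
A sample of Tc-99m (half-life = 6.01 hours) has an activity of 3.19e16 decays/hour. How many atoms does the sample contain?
N = A/λ = 2.766e17 atoms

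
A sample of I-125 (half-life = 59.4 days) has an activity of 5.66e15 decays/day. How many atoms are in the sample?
N = A/λ = 4.85e17 atoms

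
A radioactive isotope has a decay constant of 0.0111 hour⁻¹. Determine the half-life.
t½ = ln(2)/λ = 62.45 hours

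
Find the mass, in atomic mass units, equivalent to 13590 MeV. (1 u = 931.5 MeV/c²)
m = E/c² = 14.59 u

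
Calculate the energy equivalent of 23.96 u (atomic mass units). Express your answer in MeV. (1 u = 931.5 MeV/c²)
E = mc² = 22320 MeV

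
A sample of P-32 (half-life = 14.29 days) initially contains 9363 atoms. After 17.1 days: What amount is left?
N = N₀(1/2)^(t/t½) = 4085 atoms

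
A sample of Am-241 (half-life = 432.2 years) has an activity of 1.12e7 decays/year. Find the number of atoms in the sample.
N = A/λ = 6.984e9 atoms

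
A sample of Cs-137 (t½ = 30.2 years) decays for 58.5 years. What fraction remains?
N/N₀ = (1/2)^(t/t½) = 0.2611 = 26.1%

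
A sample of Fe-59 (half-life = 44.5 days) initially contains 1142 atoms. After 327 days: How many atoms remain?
N = N₀(1/2)^(t/t½) = 7.008 atoms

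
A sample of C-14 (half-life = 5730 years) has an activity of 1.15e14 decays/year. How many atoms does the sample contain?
N = A/λ = 9.507e17 atoms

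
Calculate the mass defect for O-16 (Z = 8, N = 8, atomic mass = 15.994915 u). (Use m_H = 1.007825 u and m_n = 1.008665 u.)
Δm = Z·m_H + N·m_n − M = 0.137 u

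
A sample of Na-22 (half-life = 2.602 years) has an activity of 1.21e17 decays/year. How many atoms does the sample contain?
N = A/λ = 4.542e17 atoms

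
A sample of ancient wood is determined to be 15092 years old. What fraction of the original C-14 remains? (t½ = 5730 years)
N/N₀ = (1/2)^(t/t½) = 0.1611 = 16.1%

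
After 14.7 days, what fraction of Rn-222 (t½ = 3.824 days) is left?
N/N₀ = (1/2)^(t/t½) = 0.06963 = 6.96%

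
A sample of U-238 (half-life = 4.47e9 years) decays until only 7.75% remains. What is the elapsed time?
t = t½ × log₂(N₀/N) = 1.649e10 years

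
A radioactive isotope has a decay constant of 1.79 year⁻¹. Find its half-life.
t½ = ln(2)/λ = 0.3872 years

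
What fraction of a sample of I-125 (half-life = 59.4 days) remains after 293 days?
N/N₀ = (1/2)^(t/t½) = 0.03274 = 3.27%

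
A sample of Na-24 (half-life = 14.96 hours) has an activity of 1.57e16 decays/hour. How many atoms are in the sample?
N = A/λ = 3.388e17 atoms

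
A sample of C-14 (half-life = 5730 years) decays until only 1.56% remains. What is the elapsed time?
t = t½ × log₂(N₀/N) = 34390 years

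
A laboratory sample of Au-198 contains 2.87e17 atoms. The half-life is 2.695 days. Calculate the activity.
A = λN = 7.382e16 decays/day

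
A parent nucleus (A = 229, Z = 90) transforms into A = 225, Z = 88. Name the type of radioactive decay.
ΔA = -4, ΔZ = -2 ⇒ alpha decay (α)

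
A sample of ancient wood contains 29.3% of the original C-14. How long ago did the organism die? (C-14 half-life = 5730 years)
Age = t½ × log₂(1/ratio) = 10150 years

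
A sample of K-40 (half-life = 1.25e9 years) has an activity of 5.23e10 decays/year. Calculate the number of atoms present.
N = A/λ = 9.432e19 atoms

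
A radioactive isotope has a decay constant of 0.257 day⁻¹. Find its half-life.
t½ = ln(2)/λ = 2.697 days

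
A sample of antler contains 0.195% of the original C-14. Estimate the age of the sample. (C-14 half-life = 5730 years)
Age = t½ × log₂(1/ratio) = 51580 years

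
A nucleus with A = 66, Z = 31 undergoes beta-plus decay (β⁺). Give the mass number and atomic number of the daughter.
Daughter: A = 66, Z = 30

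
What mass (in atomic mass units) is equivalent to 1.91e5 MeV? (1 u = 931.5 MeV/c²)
m = E/c² = 205 u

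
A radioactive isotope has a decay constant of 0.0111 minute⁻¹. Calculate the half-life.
t½ = ln(2)/λ = 62.45 minutes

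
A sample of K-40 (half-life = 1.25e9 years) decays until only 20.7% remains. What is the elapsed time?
t = t½ × log₂(N₀/N) = 2.84e9 years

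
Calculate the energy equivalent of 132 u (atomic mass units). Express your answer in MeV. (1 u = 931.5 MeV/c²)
E = mc² = 1.23e5 MeV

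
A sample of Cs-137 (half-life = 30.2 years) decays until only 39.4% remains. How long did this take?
t = t½ × log₂(N₀/N) = 40.58 years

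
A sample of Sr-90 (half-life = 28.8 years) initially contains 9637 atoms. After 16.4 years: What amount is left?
N = N₀(1/2)^(t/t½) = 6494 atoms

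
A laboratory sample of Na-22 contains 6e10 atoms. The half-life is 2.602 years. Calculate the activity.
A = λN = 1.598e10 decays/year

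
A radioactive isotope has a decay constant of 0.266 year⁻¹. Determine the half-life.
t½ = ln(2)/λ = 2.606 years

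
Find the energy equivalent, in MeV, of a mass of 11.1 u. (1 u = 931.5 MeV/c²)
E = mc² = 10340 MeV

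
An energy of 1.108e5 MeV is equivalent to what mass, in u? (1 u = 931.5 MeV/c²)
m = E/c² = 118.9 u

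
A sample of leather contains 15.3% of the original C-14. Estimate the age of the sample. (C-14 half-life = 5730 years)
Age = t½ × log₂(1/ratio) = 15520 years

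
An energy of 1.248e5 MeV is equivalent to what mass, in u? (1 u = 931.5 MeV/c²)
m = E/c² = 134 u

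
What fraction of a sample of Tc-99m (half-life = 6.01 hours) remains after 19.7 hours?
N/N₀ = (1/2)^(t/t½) = 0.1031 = 10.3%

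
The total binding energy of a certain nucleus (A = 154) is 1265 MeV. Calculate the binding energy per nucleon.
B.E./A = 1265/154 = 8.214 MeV/nucleon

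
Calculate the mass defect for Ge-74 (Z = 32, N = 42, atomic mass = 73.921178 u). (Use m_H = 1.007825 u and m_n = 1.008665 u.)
Δm = Z·m_H + N·m_n − M = 0.6932 u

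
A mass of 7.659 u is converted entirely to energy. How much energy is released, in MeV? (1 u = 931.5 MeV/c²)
E = mc² = 7134 MeV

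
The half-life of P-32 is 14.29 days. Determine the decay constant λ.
λ = ln(2)/t½ = 0.04851 day⁻¹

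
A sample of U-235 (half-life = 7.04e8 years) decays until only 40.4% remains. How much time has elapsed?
t = t½ × log₂(N₀/N) = 9.205e8 years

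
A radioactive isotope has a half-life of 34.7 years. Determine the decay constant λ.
λ = ln(2)/t½ = 0.01998 year⁻¹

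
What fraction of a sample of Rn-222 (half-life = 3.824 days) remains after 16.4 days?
N/N₀ = (1/2)^(t/t½) = 0.05116 = 5.12%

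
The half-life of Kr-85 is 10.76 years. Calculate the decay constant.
λ = ln(2)/t½ = 0.06442 year⁻¹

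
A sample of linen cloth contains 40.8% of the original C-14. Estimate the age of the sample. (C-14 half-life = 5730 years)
Age = t½ × log₂(1/ratio) = 7411 years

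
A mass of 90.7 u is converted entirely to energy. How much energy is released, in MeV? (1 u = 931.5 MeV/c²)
E = mc² = 84490 MeV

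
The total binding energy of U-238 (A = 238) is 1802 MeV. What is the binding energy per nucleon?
B.E./A = 1802/238 = 7.571 MeV/nucleon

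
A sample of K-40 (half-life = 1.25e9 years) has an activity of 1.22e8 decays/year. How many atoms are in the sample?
N = A/λ = 2.2e17 atoms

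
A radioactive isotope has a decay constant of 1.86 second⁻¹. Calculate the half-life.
t½ = ln(2)/λ = 0.3727 seconds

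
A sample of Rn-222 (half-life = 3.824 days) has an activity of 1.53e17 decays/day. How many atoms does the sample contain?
N = A/λ = 8.441e17 atoms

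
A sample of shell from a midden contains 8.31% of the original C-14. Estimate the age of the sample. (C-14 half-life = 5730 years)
Age = t½ × log₂(1/ratio) = 20570 years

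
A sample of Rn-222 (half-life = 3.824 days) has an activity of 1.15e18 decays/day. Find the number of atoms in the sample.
N = A/λ = 6.344e18 atoms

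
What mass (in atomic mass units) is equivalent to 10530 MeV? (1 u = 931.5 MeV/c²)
m = E/c² = 11.3 u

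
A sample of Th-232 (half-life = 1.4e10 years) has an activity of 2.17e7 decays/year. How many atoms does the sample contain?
N = A/λ = 4.383e17 atoms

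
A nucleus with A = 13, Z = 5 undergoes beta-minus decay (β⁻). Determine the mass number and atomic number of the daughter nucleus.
Daughter: A = 13, Z = 6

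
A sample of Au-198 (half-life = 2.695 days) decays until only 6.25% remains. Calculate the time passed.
t = t½ × log₂(N₀/N) = 10.78 days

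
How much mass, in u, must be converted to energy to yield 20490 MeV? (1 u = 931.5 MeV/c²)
m = E/c² = 22 u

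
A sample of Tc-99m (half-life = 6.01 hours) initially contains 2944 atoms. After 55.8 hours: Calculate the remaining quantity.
N = N₀(1/2)^(t/t½) = 4.721 atoms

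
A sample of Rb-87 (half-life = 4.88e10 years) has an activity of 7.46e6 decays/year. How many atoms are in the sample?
N = A/λ = 5.252e17 atoms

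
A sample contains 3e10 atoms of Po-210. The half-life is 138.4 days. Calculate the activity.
A = λN = 1.502e8 decays/day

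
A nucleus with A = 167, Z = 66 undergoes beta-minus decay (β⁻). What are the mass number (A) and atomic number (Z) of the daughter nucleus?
Daughter: A = 167, Z = 67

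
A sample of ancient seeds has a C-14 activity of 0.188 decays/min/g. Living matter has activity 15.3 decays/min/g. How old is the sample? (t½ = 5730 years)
Age = t½ × log₂(A₀/A) = 36370 years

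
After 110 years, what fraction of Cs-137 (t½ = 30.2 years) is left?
N/N₀ = (1/2)^(t/t½) = 0.08008 = 8.01%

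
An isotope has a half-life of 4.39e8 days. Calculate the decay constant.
λ = ln(2)/t½ = 1.579e-9 day⁻¹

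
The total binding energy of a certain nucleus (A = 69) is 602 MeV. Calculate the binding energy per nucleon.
B.E./A = 602/69 = 8.725 MeV/nucleon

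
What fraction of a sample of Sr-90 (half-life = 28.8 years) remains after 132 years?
N/N₀ = (1/2)^(t/t½) = 0.04171 = 4.17%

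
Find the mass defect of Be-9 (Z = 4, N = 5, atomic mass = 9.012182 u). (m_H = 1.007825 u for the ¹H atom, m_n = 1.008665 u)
Δm = Z·m_H + N·m_n − M = 0.06244 u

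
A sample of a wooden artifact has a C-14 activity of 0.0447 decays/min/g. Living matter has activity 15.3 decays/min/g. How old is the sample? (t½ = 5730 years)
Age = t½ × log₂(A₀/A) = 48240 years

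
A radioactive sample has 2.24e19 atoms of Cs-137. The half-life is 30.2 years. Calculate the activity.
A = λN = 5.141e17 decays/year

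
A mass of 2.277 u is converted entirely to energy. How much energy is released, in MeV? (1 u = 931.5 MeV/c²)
E = mc² = 2121 MeV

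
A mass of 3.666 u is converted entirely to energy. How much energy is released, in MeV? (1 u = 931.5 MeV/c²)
E = mc² = 3415 MeV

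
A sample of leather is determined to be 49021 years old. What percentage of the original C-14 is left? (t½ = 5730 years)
N/N₀ = (1/2)^(t/t½) = 0.002659 = 0.266%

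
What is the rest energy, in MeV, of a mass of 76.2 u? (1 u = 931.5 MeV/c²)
E = mc² = 70980 MeV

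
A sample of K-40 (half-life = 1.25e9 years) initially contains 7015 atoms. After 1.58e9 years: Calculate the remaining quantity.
N = N₀(1/2)^(t/t½) = 2921 atoms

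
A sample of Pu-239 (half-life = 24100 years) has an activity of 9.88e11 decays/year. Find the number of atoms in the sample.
N = A/λ = 3.435e16 atoms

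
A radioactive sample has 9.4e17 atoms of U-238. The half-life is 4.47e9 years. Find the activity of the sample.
A = λN = 1.458e8 decays/year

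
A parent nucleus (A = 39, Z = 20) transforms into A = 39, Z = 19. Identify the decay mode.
ΔA = 0, ΔZ = -1 ⇒ beta-plus decay (β⁺) or electron capture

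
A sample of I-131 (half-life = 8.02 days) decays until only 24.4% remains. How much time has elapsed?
t = t½ × log₂(N₀/N) = 16.32 days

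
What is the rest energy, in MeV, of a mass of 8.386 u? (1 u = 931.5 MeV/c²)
E = mc² = 7812 MeV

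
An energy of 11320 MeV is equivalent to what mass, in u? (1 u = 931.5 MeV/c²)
m = E/c² = 12.15 u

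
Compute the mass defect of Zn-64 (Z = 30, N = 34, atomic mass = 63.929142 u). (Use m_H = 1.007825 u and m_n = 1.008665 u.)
Δm = Z·m_H + N·m_n − M = 0.6002 u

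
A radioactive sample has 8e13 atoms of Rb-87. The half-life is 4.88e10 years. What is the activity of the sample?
A = λN = 1136 decays/year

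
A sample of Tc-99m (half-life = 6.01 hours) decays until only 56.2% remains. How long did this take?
t = t½ × log₂(N₀/N) = 4.996 hours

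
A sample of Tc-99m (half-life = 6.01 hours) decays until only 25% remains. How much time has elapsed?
t = t½ × log₂(N₀/N) = 12.02 hours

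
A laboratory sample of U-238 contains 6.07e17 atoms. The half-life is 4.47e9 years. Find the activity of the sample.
A = λN = 9.413e7 decays/year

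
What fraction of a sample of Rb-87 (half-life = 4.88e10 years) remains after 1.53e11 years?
N/N₀ = (1/2)^(t/t½) = 0.1138 = 11.4%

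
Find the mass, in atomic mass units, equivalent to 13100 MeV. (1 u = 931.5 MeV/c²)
m = E/c² = 14.06 u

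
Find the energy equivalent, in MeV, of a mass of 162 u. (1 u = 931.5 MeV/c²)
E = mc² = 1.509e5 MeV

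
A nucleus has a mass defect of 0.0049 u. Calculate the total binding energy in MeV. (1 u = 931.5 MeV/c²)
B.E. = Δm × 931.5 = 4.564 MeV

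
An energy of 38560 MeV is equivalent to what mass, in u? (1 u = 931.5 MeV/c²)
m = E/c² = 41.4 u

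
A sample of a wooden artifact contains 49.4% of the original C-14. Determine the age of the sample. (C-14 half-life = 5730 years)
Age = t½ × log₂(1/ratio) = 5830 years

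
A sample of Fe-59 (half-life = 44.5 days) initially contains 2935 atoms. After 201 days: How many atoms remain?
N = N₀(1/2)^(t/t½) = 128.2 atoms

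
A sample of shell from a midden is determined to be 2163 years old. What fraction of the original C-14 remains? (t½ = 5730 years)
N/N₀ = (1/2)^(t/t½) = 0.7698 = 77%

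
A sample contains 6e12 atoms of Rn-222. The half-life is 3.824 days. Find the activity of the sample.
A = λN = 1.088e12 decays/day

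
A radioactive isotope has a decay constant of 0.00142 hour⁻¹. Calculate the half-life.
t½ = ln(2)/λ = 488.1 hours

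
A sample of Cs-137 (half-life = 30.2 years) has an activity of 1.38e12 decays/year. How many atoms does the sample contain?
N = A/λ = 6.013e13 atoms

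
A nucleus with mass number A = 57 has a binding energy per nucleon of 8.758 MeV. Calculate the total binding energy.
B.E. = 8.758 × 57 = 499.2 MeV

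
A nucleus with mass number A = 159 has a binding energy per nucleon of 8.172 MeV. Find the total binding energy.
B.E. = 8.172 × 159 = 1299 MeV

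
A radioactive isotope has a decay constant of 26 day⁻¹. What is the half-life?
t½ = ln(2)/λ = 0.02666 days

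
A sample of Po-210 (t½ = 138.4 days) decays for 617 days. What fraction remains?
N/N₀ = (1/2)^(t/t½) = 0.0455 = 4.55%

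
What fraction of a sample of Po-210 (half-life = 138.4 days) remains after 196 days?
N/N₀ = (1/2)^(t/t½) = 0.3747 = 37.5%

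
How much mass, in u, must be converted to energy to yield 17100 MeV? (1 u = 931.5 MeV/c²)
m = E/c² = 18.36 u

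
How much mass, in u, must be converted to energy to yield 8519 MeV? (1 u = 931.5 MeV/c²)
m = E/c² = 9.145 u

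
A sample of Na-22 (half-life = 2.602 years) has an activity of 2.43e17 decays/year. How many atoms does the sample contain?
N = A/λ = 9.122e17 atoms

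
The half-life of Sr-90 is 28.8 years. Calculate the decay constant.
λ = ln(2)/t½ = 0.02407 year⁻¹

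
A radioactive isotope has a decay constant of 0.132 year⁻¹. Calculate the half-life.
t½ = ln(2)/λ = 5.251 years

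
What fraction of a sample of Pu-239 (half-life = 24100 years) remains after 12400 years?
N/N₀ = (1/2)^(t/t½) = 0.7 = 70%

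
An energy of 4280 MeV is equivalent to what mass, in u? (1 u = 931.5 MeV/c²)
m = E/c² = 4.595 u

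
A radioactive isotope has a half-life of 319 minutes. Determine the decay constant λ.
λ = ln(2)/t½ = 0.002173 minute⁻¹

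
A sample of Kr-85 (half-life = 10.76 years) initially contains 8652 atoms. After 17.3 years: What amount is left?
N = N₀(1/2)^(t/t½) = 2839 atoms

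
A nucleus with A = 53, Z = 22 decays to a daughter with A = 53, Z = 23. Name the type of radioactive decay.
ΔA = 0, ΔZ = +1 ⇒ beta-minus decay (β⁻)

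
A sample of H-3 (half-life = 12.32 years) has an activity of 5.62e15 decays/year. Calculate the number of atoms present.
N = A/λ = 9.989e16 atoms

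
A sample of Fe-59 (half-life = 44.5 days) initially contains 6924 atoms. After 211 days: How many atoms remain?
N = N₀(1/2)^(t/t½) = 258.8 atoms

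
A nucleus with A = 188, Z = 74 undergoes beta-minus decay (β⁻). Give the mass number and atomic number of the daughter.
Daughter: A = 188, Z = 75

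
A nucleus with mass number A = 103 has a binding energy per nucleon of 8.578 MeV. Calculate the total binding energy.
B.E. = 8.578 × 103 = 883.5 MeV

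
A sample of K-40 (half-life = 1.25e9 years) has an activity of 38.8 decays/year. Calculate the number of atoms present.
N = A/λ = 6.997e10 atoms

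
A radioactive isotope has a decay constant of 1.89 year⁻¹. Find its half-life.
t½ = ln(2)/λ = 0.3667 years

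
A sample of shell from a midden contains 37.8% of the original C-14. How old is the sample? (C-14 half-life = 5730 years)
Age = t½ × log₂(1/ratio) = 8042 years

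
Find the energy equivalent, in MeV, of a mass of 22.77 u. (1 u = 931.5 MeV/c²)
E = mc² = 21210 MeV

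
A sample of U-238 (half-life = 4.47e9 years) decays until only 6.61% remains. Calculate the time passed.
t = t½ × log₂(N₀/N) = 1.752e10 years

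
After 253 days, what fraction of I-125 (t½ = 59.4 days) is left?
N/N₀ = (1/2)^(t/t½) = 0.05222 = 5.22%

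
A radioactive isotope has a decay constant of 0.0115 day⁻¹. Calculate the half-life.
t½ = ln(2)/λ = 60.27 days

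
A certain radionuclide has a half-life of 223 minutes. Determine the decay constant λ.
λ = ln(2)/t½ = 0.003108 minute⁻¹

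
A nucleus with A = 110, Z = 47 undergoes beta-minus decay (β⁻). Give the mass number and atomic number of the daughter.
Daughter: A = 110, Z = 48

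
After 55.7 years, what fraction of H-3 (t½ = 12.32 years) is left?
N/N₀ = (1/2)^(t/t½) = 0.04355 = 4.36%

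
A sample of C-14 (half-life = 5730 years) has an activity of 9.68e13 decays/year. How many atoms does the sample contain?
N = A/λ = 8.002e17 atoms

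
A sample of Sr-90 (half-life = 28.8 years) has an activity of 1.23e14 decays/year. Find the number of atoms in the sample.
N = A/λ = 5.111e15 atoms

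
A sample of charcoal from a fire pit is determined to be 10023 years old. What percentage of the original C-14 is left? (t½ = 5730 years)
N/N₀ = (1/2)^(t/t½) = 0.2975 = 29.7%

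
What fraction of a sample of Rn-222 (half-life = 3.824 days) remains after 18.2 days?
N/N₀ = (1/2)^(t/t½) = 0.03692 = 3.69%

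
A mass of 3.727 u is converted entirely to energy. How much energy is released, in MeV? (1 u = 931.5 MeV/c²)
E = mc² = 3472 MeV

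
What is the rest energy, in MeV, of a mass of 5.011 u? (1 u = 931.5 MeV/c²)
E = mc² = 4668 MeV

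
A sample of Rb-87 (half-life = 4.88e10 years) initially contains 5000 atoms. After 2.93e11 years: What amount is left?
N = N₀(1/2)^(t/t½) = 77.9 atoms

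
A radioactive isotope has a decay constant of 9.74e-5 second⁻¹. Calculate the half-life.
t½ = ln(2)/λ = 7117 seconds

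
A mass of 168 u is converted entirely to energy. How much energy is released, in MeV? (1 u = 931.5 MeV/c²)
E = mc² = 1.565e5 MeV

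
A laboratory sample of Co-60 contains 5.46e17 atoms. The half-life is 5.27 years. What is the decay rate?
A = λN = 7.181e16 decays/year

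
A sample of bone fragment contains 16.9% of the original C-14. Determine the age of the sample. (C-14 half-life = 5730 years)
Age = t½ × log₂(1/ratio) = 14700 years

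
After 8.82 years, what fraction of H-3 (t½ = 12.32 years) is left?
N/N₀ = (1/2)^(t/t½) = 0.6088 = 60.9%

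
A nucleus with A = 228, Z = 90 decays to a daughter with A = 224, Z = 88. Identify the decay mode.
ΔA = -4, ΔZ = -2 ⇒ alpha decay (α)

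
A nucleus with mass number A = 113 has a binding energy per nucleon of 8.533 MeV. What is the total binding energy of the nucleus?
B.E. = 8.533 × 113 = 964.2 MeV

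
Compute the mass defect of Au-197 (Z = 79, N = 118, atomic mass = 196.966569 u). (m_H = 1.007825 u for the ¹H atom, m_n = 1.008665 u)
Δm = Z·m_H + N·m_n − M = 1.674 u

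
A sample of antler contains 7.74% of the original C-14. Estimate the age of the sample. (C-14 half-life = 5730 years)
Age = t½ × log₂(1/ratio) = 21150 years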